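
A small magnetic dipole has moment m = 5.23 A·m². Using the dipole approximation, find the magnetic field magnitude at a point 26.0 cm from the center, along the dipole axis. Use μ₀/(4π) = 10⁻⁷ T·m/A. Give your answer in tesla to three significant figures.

On axis B = (μ₀/4π)·2m/r³.
B = 2·(10⁻⁷)·(5.23) / (0.260)³ = 5.951×10⁻⁵ T.

B ≈ 5.95×10⁻⁵ T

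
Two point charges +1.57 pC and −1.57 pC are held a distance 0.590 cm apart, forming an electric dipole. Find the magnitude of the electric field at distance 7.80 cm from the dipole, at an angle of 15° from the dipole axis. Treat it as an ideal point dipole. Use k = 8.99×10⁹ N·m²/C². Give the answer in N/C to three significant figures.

Dipole moment p = qd = (1.57×10⁻¹² C)(0.00590 m) = 9.263×10⁻¹⁵ C·m.
At angle θ the dipole field magnitude is E = (kp/r³)·√(1 + 3cos²θ).
kp/r³ = (8.99×10⁹)(9.263×10⁻¹⁵) / (0.0780)³ = 0.1755 N/C.
√(1 + 3cos²15°) = √(1 + 3·0.9330) = √3.7990 ≈ 1.9491.
E ≈ 0.1755 × 1.949 = 0.3420 N/C.

E ≈ 0.342 N/C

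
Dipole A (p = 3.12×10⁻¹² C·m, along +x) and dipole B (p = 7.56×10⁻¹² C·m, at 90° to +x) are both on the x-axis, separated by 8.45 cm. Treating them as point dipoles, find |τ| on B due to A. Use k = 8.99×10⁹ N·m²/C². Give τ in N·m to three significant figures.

τ ≈ 7.03×10⁻¹⁰ N·m

The second dipole sits on the axis of the first, so the field there is axial: E₁ = 2kp₁/r³ along +x.
E₁ = 2(8.99×10⁹)(3.12×10⁻¹²)/(0.0845)³ = 92.98 N/C.
Torque on the second dipole: τ = p₂ E₁ sinθ.
τ = (7.56×10⁻¹²)(92.98)·sin90° = 7.029×10⁻¹⁰ N·m.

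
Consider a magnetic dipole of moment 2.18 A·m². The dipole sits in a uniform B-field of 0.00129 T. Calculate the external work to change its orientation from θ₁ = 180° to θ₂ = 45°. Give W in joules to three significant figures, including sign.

W_ext = ΔU = −mB cosθ₂ + mB cosθ₁ = mB(cosθ₁ − cosθ₂).
W = (2.18)(0.00129)·(cos180° − cos45°) = (0.002812)·(-1.7071) = -0.004801 J.

W ≈ -0.00480 J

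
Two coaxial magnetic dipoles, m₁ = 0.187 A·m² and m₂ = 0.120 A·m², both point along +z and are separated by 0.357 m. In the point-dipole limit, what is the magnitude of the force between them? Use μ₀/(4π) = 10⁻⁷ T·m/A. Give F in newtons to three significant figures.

F ≈ 8.29×10⁻⁷ N

On-axis B of dipole 1: B = (μ₀/4π)·2m₁/r³. Force on dipole 2: F = m₂·dB/dr.
dB/dr = −(μ₀/4π)·6m₁/r⁴, so |F| = (μ₀/4π)·6m₁m₂/r⁴.
F = 6(10⁻⁷)(0.187)(0.120)/(0.357)⁴ = 8.289×10⁻⁷ N.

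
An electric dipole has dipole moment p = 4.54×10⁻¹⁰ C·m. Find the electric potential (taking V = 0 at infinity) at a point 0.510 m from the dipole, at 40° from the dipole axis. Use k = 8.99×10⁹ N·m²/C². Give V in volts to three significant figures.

V ≈ 12.0 V

The dipole potential is V = kp cosθ / r².
V = (8.99×10⁹)(4.54×10⁻¹⁰)·cos40° / (0.510)² = 12.02 V.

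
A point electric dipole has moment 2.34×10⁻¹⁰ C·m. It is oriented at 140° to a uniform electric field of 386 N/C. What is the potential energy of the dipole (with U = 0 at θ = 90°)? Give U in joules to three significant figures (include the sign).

U = −p·E = −pE cosθ.
U = −(2.34×10⁻¹⁰)(386)·cos140° = 6.919×10⁻⁸ J.

U ≈ 6.92×10⁻⁸ J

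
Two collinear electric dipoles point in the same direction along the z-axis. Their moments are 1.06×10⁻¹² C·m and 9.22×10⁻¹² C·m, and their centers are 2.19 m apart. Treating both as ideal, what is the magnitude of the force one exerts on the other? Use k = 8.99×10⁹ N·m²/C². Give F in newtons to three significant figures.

On-axis field of dipole 1 at distance r: E = 2kp₁/r³. Force on dipole 2 is F = p₂·dE/dr (gradient along axis).
dE/dr = −6kp₁/r⁴, so |F| = 6kp₁p₂/r⁴ (attractive for aligned moments).
F = 6(8.99×10⁹)(1.06×10⁻¹²)(9.22×10⁻¹²)/(2.19)⁴ = 2.292×10⁻¹⁴ N.

F ≈ 2.29×10⁻¹⁴ N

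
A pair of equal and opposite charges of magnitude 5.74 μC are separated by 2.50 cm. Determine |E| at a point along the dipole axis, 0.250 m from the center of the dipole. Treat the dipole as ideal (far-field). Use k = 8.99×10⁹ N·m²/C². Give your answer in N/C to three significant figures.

E ≈ 1.65×10⁵ N/C

Dipole moment p = qd = (5.74×10⁻⁶ C)(0.0250 m) = 1.435×10⁻⁷ C·m.
On the dipole axis E = 2kp/r³.
E = 2·(8.99×10⁹)(1.435×10⁻⁷) / (0.250)³ = 1.651×10⁵ N/C.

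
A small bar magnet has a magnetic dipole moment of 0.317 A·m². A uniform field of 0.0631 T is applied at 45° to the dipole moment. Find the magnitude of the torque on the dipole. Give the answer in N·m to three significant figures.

Torque on a magnetic dipole: τ = mB sinθ.
τ = (0.317)(0.0631)·sin45° = 0.01414 N·m.

τ ≈ 0.0141 N·m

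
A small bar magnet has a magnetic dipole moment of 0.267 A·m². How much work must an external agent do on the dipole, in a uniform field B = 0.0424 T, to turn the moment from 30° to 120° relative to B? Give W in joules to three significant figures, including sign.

W_ext = ΔU = −mB cosθ₂ + mB cosθ₁ = mB(cosθ₁ − cosθ₂).
W = (0.267)(0.0424)·(cos30° − cos120°) = (0.01132)·(+1.3660) = 0.01546 J.

W ≈ 0.0155 J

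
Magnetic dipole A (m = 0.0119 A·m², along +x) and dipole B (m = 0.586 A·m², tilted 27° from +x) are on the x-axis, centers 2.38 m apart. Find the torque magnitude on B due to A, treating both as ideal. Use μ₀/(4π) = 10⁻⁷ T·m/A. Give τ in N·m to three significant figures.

τ ≈ 4.70×10⁻¹¹ N·m

Dipole B is on the axis of dipole A, so B₁ there is axial: B₁ = (μ₀/4π)·2m₁/r³ along +x.
B₁ = 2(10⁻⁷)(0.0119)/(2.38)³ = 1.765×10⁻¹⁰ T.
τ = m₂ B₁ sinθ.
τ = (0.586)(1.765×10⁻¹⁰)·sin27° = 4.697×10⁻¹¹ N·m.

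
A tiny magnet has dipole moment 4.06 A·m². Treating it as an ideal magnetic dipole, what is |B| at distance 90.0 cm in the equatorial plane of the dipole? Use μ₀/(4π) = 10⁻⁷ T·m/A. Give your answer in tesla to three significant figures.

B ≈ 5.57×10⁻⁷ T

In the equatorial plane B = (μ₀/4π)·m/r³ (half the axial value).
B = (10⁻⁷)·(4.06) / (0.900)³ = 5.569×10⁻⁷ T.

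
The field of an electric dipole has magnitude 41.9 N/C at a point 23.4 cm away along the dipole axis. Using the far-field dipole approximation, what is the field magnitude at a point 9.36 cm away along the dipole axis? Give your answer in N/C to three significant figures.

E ≈ 655 N/C

Dipole fields scale as 1/r³ in the far field; the geometry is the same at both points.
E₂ = E₁ · (r₁/r₂)³ = 41.9 · (23.4/9.36)³.
(r₁/r₂)³ = (2.5)³ = 15.62.
E₂ ≈ 654.7 N/C.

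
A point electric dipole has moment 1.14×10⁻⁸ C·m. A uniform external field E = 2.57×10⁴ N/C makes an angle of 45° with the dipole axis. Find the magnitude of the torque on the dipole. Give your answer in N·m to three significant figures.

τ ≈ 2.07×10⁻⁴ N·m

Torque on an electric dipole: τ = pE sinθ.
τ = (1.14×10⁻⁸)(2.57×10⁴)·sin45° = 2.072×10⁻⁴ N·m.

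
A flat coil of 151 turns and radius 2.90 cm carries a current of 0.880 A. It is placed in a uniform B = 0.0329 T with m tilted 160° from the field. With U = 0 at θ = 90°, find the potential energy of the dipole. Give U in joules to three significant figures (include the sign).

m = NIA = NIπa² = 151·(0.880)·π·(0.0290)² = 0.3511 A·m².
U = −m·B = −mB cosθ.
U = −(0.3511)(0.0329)·cos160° = 0.01085 J.

U ≈ 0.0109 J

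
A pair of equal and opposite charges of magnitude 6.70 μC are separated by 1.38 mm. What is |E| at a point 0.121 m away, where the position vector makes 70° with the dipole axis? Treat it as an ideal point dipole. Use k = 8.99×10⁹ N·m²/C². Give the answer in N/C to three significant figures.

E ≈ 5.45×10⁴ N/C

Dipole moment p = qd = (6.70×10⁻⁶ C)(0.00138 m) = 9.246×10⁻⁹ C·m.
At angle θ the dipole field magnitude is E = (kp/r³)·√(1 + 3cos²θ).
kp/r³ = (8.99×10⁹)(9.246×10⁻⁹) / (0.121)³ = 4.692×10⁴ N/C.
√(1 + 3cos²70°) = √(1 + 3·0.1170) = √1.3509 ≈ 1.1623.
E ≈ 4.692×10⁴ × 1.162 = 5.453×10⁴ N/C.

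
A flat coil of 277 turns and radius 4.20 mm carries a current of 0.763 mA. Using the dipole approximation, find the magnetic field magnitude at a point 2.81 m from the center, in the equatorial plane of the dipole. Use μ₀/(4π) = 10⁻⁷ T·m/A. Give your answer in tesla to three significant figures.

m = NIA = NIπa² = 277·(7.63×10⁻⁴)·π·(0.00420)² = 1.171×10⁻⁵ A·m².
In the equatorial plane B = (μ₀/4π)·m/r³ (half the axial value).
B = (10⁻⁷)·(1.171×10⁻⁵) / (2.81)³ = 5.278×10⁻¹⁴ T.

B ≈ 5.28×10⁻¹⁴ T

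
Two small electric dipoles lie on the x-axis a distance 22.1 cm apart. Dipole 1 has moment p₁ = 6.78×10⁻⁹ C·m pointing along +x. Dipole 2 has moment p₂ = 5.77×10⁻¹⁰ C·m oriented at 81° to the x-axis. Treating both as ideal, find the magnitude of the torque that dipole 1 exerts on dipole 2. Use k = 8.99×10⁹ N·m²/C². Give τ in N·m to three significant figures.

τ ≈ 6.44×10⁻⁶ N·m

The second dipole sits on the axis of the first, so the field there is axial: E₁ = 2kp₁/r³ along +x.
E₁ = 2(8.99×10⁹)(6.78×10⁻⁹)/(0.221)³ = 1.129×10⁴ N/C.
Torque on the second dipole: τ = p₂ E₁ sinθ.
τ = (5.77×10⁻¹⁰)(1.129×10⁴)·sin81° = 6.436×10⁻⁶ N·m.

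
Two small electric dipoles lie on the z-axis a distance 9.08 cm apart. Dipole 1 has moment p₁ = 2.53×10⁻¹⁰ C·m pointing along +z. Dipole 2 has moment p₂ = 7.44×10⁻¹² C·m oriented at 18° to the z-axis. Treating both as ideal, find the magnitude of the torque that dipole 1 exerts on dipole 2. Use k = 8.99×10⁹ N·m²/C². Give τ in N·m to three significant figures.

The second dipole sits on the axis of the first, so the field there is axial: E₁ = 2kp₁/r³ along +z.
E₁ = 2(8.99×10⁹)(2.53×10⁻¹⁰)/(0.0908)³ = 6076 N/C.
Torque on the second dipole: τ = p₂ E₁ sinθ.
τ = (7.44×10⁻¹²)(6076)·sin18° = 1.397×10⁻⁸ N·m.

τ ≈ 1.40×10⁻⁸ N·m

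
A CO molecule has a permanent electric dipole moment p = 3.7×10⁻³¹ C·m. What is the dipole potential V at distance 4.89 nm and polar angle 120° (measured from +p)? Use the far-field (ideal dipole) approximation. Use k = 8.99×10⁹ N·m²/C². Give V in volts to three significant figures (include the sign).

V ≈ -6.96×10⁻⁵ V

The dipole potential is V = kp cosθ / r².
V = (8.99×10⁹)(3.70×10⁻³¹)·cos120° / (4.89×10⁻⁹)² = -6.955×10⁻⁵ V.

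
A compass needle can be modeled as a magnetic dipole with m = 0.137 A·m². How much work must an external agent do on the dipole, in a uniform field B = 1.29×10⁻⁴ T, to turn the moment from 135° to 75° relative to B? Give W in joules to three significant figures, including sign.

W ≈ -1.71×10⁻⁵ J

W_ext = ΔU = −mB cosθ₂ + mB cosθ₁ = mB(cosθ₁ − cosθ₂).
W = (0.137)(1.29×10⁻⁴)·(cos135° − cos75°) = (1.767×10⁻⁵)·(-0.9659) = -1.707×10⁻⁵ J.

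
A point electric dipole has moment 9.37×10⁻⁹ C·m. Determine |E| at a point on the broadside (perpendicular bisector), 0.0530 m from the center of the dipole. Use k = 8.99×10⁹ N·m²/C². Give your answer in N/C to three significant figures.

E ≈ 5.66×10⁵ N/C

In the equatorial plane E = kp/r³.
E = (8.99×10⁹)(9.37×10⁻⁹) / (0.0530)³ = 5.658×10⁵ N/C.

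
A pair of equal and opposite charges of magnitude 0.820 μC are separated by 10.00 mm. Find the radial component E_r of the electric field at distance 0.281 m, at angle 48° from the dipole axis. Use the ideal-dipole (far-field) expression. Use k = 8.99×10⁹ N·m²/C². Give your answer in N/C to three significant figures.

E_r ≈ 4450 N/C

Dipole moment p = qd = (8.20×10⁻⁷ C)(0.0100 m) = 8.20×10⁻⁹ C·m.
For a dipole, E_r = (2kp cosθ)/r³.
kp/r³ = (8.99×10⁹)(8.20×10⁻⁹)/(0.281)³ = 3322 N/C.
E_r = 2·3322·cos48° = 4446 N/C.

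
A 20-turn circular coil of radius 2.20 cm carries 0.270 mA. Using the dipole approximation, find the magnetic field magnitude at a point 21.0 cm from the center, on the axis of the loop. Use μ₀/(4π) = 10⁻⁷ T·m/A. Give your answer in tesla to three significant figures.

B ≈ 1.77×10⁻¹⁰ T

m = NIA = NIπa² = 20·(2.70×10⁻⁴)·π·(0.0220)² = 8.211×10⁻⁶ A·m².
On axis B = (μ₀/4π)·2m/r³.
B = 2·(10⁻⁷)·(8.211×10⁻⁶) / (0.210)³ = 1.773×10⁻¹⁰ T.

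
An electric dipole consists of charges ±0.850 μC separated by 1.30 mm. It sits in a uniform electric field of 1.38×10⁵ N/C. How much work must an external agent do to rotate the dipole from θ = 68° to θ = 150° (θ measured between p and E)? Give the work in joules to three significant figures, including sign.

Dipole moment p = qd = (8.50×10⁻⁷ C)(0.00130 m) = 1.105×10⁻⁹ C·m.
W_ext = ΔU = U(θ₂) − U(θ₁) = −pE cosθ₂ − (−pE cosθ₁) = pE(cosθ₁ − cosθ₂).
W = (1.105×10⁻⁹)(1.38×10⁵)·(cos68° − cos150°) = (1.525×10⁻⁴)·(+1.2406) = 1.892×10⁻⁴ J.

W ≈ 1.89×10⁻⁴ J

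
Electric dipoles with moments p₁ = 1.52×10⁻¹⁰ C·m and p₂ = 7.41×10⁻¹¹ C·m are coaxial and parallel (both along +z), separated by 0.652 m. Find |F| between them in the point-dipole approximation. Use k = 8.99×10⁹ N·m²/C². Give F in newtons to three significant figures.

On-axis field of dipole 1 at distance r: E = 2kp₁/r³. Force on dipole 2 is F = p₂·dE/dr (gradient along axis).
dE/dr = −6kp₁/r⁴, so |F| = 6kp₁p₂/r⁴ (attractive for aligned moments).
F = 6(8.99×10⁹)(1.52×10⁻¹⁰)(7.41×10⁻¹¹)/(0.652)⁴ = 3.362×10⁻⁹ N.

F ≈ 3.36×10⁻⁹ N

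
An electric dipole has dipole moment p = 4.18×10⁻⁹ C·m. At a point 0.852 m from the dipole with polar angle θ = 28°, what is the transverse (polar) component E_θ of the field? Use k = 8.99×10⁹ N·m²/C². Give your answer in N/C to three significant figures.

For a dipole, E_θ = (kp sinθ)/r³.
kp/r³ = (8.99×10⁹)(4.18×10⁻⁹)/(0.852)³ = 60.76 N/C.
E_θ = 60.76·sin28° = 28.53 N/C.

E_θ ≈ 28.5 N/C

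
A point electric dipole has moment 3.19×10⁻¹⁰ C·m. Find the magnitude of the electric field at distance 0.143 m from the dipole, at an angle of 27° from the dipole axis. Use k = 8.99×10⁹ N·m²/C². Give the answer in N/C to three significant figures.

E ≈ 1800 N/C

At angle θ the dipole field magnitude is E = (kp/r³)·√(1 + 3cos²θ).
kp/r³ = (8.99×10⁹)(3.19×10⁻¹⁰) / (0.143)³ = 980.7 N/C.
√(1 + 3cos²27°) = √(1 + 3·0.7939) = √3.3817 ≈ 1.8389.
E ≈ 980.7 × 1.839 = 1803 N/C.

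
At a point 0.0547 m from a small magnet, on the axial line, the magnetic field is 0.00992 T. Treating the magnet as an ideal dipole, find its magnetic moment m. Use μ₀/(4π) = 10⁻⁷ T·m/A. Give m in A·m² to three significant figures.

m ≈ 8.12 A·m²

On axis B = (μ₀/4π)·2m/r³, so m = Br³·4π/(μ₀·2).
m = (0.00992)·(0.0547)³ / (2·10⁻⁷) = 8.118 A·m².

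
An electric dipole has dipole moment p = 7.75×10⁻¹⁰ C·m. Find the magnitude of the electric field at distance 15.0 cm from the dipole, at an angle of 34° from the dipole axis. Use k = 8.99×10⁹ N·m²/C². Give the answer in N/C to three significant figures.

E ≈ 3610 N/C

At angle θ the dipole field magnitude is E = (kp/r³)·√(1 + 3cos²θ).
kp/r³ = (8.99×10⁹)(7.75×10⁻¹⁰) / (0.150)³ = 2064 N/C.
√(1 + 3cos²34°) = √(1 + 3·0.6873) = √3.0619 ≈ 1.7498.
E ≈ 2064 × 1.750 = 3612 N/C.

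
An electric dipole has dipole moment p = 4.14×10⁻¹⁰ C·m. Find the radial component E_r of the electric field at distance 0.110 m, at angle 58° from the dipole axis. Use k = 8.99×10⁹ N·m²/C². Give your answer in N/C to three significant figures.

E_r ≈ 2960 N/C

For a dipole, E_r = (2kp cosθ)/r³.
kp/r³ = (8.99×10⁹)(4.14×10⁻¹⁰)/(0.110)³ = 2796 N/C.
E_r = 2·2796·cos58° = 2964 N/C.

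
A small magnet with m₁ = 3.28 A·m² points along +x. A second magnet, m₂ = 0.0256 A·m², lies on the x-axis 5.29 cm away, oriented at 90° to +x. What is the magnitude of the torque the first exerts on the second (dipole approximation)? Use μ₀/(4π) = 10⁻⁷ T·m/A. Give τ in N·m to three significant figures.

τ ≈ 1.13×10⁻⁴ N·m

Dipole B is on the axis of dipole A, so B₁ there is axial: B₁ = (μ₀/4π)·2m₁/r³ along +x.
B₁ = 2(10⁻⁷)(3.28)/(0.0529)³ = 0.004431 T.
τ = m₂ B₁ sinθ.
τ = (0.0256)(0.004431)·sin90° = 1.134×10⁻⁴ N·m.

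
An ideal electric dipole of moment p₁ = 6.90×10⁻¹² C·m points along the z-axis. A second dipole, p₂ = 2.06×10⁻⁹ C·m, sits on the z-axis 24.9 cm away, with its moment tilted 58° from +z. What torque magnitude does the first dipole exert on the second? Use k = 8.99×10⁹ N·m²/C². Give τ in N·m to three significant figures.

τ ≈ 1.40×10⁻⁸ N·m

The second dipole sits on the axis of the first, so the field there is axial: E₁ = 2kp₁/r³ along +z.
E₁ = 2(8.99×10⁹)(6.90×10⁻¹²)/(0.249)³ = 8.036 N/C.
Torque on the second dipole: τ = p₂ E₁ sinθ.
τ = (2.06×10⁻⁹)(8.036)·sin58° = 1.404×10⁻⁸ N·m.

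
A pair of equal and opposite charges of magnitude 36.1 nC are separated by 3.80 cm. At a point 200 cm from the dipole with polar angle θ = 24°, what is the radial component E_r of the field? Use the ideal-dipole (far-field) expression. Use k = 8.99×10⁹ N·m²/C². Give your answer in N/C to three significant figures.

E_r ≈ 2.82 N/C

Dipole moment p = qd = (3.61×10⁻⁸ C)(0.0380 m) = 1.372×10⁻⁹ C·m.
For a dipole, E_r = (2kp cosθ)/r³.
kp/r³ = (8.99×10⁹)(1.372×10⁻⁹)/(2.00)³ = 1.542 N/C.
E_r = 2·1.542·cos24° = 2.817 N/C.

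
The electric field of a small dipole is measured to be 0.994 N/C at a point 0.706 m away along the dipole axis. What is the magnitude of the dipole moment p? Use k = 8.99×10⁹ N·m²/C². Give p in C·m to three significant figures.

p ≈ 1.95×10⁻¹¹ C·m

On axis E = 2kp/r³, so p = Er³/(2k).
p = (0.994)·(0.706)³ / (2·8.99×10⁹) = 1.945×10⁻¹¹ C·m.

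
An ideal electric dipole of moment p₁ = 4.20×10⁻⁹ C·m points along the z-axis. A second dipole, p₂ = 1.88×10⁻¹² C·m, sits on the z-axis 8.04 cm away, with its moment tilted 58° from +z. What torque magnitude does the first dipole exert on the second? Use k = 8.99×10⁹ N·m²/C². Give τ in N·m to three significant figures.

τ ≈ 2.32×10⁻⁷ N·m

The second dipole sits on the axis of the first, so the field there is axial: E₁ = 2kp₁/r³ along +z.
E₁ = 2(8.99×10⁹)(4.20×10⁻⁹)/(0.0804)³ = 1.453×10⁵ N/C.
Torque on the second dipole: τ = p₂ E₁ sinθ.
τ = (1.88×10⁻¹²)(1.453×10⁵)·sin58° = 2.317×10⁻⁷ N·m.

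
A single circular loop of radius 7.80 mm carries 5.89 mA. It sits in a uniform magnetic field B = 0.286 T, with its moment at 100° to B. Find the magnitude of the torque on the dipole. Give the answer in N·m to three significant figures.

Magnetic moment m = IA = Iπa² = (0.00589)·π·(0.00780)² = 1.126×10⁻⁶ A·m².
Torque on a magnetic dipole: τ = mB sinθ.
τ = (1.126×10⁻⁶)(0.286)·sin100° = 3.171×10⁻⁷ N·m.

τ ≈ 3.17×10⁻⁷ N·m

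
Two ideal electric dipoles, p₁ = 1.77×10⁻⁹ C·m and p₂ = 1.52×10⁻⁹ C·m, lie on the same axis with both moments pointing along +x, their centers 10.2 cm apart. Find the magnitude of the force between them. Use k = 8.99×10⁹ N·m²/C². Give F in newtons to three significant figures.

F ≈ 0.00134 N

On-axis field of dipole 1 at distance r: E = 2kp₁/r³. Force on dipole 2 is F = p₂·dE/dr (gradient along axis).
dE/dr = −6kp₁/r⁴, so |F| = 6kp₁p₂/r⁴ (attractive for aligned moments).
F = 6(8.99×10⁹)(1.77×10⁻⁹)(1.52×10⁻⁹)/(0.102)⁴ = 0.001341 N.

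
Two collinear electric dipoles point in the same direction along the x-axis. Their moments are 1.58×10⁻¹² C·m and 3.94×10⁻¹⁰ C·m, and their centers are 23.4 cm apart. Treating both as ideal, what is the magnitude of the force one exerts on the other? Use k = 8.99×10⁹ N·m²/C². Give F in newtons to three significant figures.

F ≈ 1.12×10⁻⁸ N

On-axis field of dipole 1 at distance r: E = 2kp₁/r³. Force on dipole 2 is F = p₂·dE/dr (gradient along axis).
dE/dr = −6kp₁/r⁴, so |F| = 6kp₁p₂/r⁴ (attractive for aligned moments).
F = 6(8.99×10⁹)(1.58×10⁻¹²)(3.94×10⁻¹⁰)/(0.234)⁴ = 1.120×10⁻⁸ N.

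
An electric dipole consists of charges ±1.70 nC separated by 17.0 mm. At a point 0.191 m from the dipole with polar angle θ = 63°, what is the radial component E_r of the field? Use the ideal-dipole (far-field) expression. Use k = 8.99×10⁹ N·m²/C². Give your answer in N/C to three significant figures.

E_r ≈ 33.9 N/C

Dipole moment p = qd = (1.70×10⁻⁹ C)(0.0170 m) = 2.89×10⁻¹¹ C·m.
For a dipole, E_r = (2kp cosθ)/r³.
kp/r³ = (8.99×10⁹)(2.89×10⁻¹¹)/(0.191)³ = 37.29 N/C.
E_r = 2·37.29·cos63° = 33.86 N/C.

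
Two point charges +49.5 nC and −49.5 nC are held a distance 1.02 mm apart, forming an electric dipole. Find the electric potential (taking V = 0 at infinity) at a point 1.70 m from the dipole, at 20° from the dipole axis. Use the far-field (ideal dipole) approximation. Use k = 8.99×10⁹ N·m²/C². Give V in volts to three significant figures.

V ≈ 0.148 V

Dipole moment p = qd = (4.95×10⁻⁸ C)(0.00102 m) = 5.049×10⁻¹¹ C·m.
The dipole potential is V = kp cosθ / r².
V = (8.99×10⁹)(5.049×10⁻¹¹)·cos20° / (1.70)² = 0.1476 V.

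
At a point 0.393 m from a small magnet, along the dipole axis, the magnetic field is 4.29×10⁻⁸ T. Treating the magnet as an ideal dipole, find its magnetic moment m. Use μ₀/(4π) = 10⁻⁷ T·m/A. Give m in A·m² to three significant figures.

On axis B = (μ₀/4π)·2m/r³, so m = Br³·4π/(μ₀·2).
m = (4.29×10⁻⁸)·(0.393)³ / (2·10⁻⁷) = 0.01302 A·m².

m ≈ 0.0130 A·m²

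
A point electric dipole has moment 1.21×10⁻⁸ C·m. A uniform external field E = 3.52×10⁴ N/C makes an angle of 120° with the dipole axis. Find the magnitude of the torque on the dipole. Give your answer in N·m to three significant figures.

Torque on an electric dipole: τ = pE sinθ.
τ = (1.21×10⁻⁸)(3.52×10⁴)·sin120° = 3.689×10⁻⁴ N·m.

τ ≈ 3.69×10⁻⁴ N·m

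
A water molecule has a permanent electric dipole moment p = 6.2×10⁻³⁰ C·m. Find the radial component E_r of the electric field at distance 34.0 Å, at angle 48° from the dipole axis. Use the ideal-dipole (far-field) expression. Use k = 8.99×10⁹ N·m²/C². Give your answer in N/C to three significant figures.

E_r ≈ 1.90×10⁶ N/C

For a dipole, E_r = (2kp cosθ)/r³.
kp/r³ = (8.99×10⁹)(6.20×10⁻³⁰)/(3.40×10⁻⁹)³ = 1.418×10⁶ N/C.
E_r = 2·1.418×10⁶·cos48° = 1.898×10⁶ N/C.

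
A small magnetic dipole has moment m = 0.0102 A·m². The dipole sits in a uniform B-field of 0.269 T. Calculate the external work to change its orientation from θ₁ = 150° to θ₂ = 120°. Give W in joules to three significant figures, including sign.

W ≈ -0.00100 J

W_ext = ΔU = −mB cosθ₂ + mB cosθ₁ = mB(cosθ₁ − cosθ₂).
W = (0.0102)(0.269)·(cos150° − cos120°) = (0.002744)·(-0.3660) = -0.001004 J.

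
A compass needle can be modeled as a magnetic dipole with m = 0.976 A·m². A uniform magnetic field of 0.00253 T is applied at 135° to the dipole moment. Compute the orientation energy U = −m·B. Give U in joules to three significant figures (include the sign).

U ≈ 0.00175 J

U = −m·B = −mB cosθ.
U = −(0.976)(0.00253)·cos135° = 0.001746 J.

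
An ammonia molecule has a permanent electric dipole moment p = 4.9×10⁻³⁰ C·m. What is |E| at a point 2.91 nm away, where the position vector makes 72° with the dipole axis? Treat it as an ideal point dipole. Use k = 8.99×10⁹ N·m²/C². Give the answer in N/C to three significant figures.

E ≈ 2.03×10⁶ N/C

At angle θ the dipole field magnitude is E = (kp/r³)·√(1 + 3cos²θ).
kp/r³ = (8.99×10⁹)(4.90×10⁻³⁰) / (2.91×10⁻⁹)³ = 1.788×10⁶ N/C.
√(1 + 3cos²72°) = √(1 + 3·0.0955) = √1.2865 ≈ 1.1342.
E ≈ 1.788×10⁶ × 1.134 = 2.028×10⁶ N/C.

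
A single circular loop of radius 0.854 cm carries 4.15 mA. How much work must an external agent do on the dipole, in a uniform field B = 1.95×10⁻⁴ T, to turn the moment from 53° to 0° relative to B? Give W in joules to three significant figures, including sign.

Magnetic moment m = IA = Iπa² = (0.00415)·π·(0.00854)² = 9.509×10⁻⁷ A·m².
W_ext = ΔU = −mB cosθ₂ + mB cosθ₁ = mB(cosθ₁ − cosθ₂).
W = (9.509×10⁻⁷)(1.95×10⁻⁴)·(cos53° − cos0°) = (1.854×10⁻¹⁰)·(-0.3982) = -7.383×10⁻¹¹ J.

W ≈ -7.38×10⁻¹¹ J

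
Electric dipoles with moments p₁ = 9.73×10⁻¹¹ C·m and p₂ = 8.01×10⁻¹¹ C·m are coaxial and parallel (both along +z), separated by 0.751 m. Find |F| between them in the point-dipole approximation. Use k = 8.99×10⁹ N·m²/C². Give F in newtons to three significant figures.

On-axis field of dipole 1 at distance r: E = 2kp₁/r³. Force on dipole 2 is F = p₂·dE/dr (gradient along axis).
dE/dr = −6kp₁/r⁴, so |F| = 6kp₁p₂/r⁴ (attractive for aligned moments).
F = 6(8.99×10⁹)(9.73×10⁻¹¹)(8.01×10⁻¹¹)/(0.751)⁴ = 1.322×10⁻⁹ N.

F ≈ 1.32×10⁻⁹ N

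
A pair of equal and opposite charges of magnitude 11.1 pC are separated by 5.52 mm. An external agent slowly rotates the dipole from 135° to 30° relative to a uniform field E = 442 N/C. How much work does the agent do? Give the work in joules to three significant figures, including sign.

Dipole moment p = qd = (1.11×10⁻¹¹ C)(0.00552 m) = 6.127×10⁻¹⁴ C·m.
W_ext = ΔU = U(θ₂) − U(θ₁) = −pE cosθ₂ − (−pE cosθ₁) = pE(cosθ₁ − cosθ₂).
W = (6.127×10⁻¹⁴)(442)·(cos135° − cos30°) = (2.708×10⁻¹¹)·(-1.5731) = -4.260×10⁻¹¹ J.

W ≈ -4.26×10⁻¹¹ J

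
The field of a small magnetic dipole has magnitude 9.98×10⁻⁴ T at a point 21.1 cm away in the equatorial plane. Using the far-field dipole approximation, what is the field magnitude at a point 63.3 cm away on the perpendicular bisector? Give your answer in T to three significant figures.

B ≈ 3.70×10⁻⁵ T

Dipole fields scale as 1/r³ in the far field; the geometry is the same at both points.
B₂ = B₁ · (r₁/r₂)³ = 9.98×10⁻⁴ · (21.1/63.3)³.
(r₁/r₂)³ = (0.3333)³ = 0.03704.
B₂ ≈ 3.696×10⁻⁵ T.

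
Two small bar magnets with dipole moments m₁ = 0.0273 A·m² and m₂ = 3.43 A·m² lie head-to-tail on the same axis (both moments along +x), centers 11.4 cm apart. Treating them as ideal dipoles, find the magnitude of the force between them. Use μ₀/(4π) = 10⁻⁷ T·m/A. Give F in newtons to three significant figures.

On-axis B of dipole 1: B = (μ₀/4π)·2m₁/r³. Force on dipole 2: F = m₂·dB/dr.
dB/dr = −(μ₀/4π)·6m₁/r⁴, so |F| = (μ₀/4π)·6m₁m₂/r⁴.
F = 6(10⁻⁷)(0.0273)(3.43)/(0.114)⁴ = 3.327×10⁻⁴ N.

F ≈ 3.33×10⁻⁴ N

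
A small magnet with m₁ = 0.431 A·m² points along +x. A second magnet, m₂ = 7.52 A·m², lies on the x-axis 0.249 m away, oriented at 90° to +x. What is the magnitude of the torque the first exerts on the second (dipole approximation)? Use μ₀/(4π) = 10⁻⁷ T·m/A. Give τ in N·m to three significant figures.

Dipole B is on the axis of dipole A, so B₁ there is axial: B₁ = (μ₀/4π)·2m₁/r³ along +x.
B₁ = 2(10⁻⁷)(0.431)/(0.249)³ = 5.584×10⁻⁶ T.
τ = m₂ B₁ sinθ.
τ = (7.52)(5.584×10⁻⁶)·sin90° = 4.199×10⁻⁵ N·m.

τ ≈ 4.20×10⁻⁵ N·m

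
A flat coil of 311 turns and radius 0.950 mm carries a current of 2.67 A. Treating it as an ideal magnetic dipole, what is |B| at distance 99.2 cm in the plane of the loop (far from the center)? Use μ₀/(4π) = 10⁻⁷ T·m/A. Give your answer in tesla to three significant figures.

m = NIA = NIπa² = 311·(2.67)·π·(9.50×10⁻⁴)² = 0.002354 A·m².
In the equatorial plane B = (μ₀/4π)·m/r³ (half the axial value).
B = (10⁻⁷)·(0.002354) / (0.992)³ = 2.411×10⁻¹⁰ T.

B ≈ 2.41×10⁻¹⁰ T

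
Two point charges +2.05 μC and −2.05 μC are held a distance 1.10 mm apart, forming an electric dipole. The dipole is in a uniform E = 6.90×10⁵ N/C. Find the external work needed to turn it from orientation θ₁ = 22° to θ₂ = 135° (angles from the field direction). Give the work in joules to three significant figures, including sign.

W ≈ 0.00254 J

Dipole moment p = qd = (2.05×10⁻⁶ C)(0.00110 m) = 2.255×10⁻⁹ C·m.
W_ext = ΔU = U(θ₂) − U(θ₁) = −pE cosθ₂ − (−pE cosθ₁) = pE(cosθ₁ − cosθ₂).
W = (2.255×10⁻⁹)(6.90×10⁵)·(cos22° − cos135°) = (0.001556)·(+1.6343) = 0.002543 J.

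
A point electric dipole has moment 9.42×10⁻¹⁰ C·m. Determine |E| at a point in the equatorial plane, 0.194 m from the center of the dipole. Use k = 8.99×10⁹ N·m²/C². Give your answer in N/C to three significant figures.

E ≈ 1160 N/C

On the perpendicular bisector E = kp/r³ (half the axial value at the same distance).
E = (8.99×10⁹)(9.42×10⁻¹⁰) / (0.194)³ = 1160 N/C.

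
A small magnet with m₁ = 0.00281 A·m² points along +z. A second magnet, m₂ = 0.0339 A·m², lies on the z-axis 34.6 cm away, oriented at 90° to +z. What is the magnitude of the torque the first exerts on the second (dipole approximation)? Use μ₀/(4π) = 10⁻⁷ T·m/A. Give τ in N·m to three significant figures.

Dipole B is on the axis of dipole A, so B₁ there is axial: B₁ = (μ₀/4π)·2m₁/r³ along +z.
B₁ = 2(10⁻⁷)(0.00281)/(0.346)³ = 1.357×10⁻⁸ T.
τ = m₂ B₁ sinθ.
τ = (0.0339)(1.357×10⁻⁸)·sin90° = 4.599×10⁻¹⁰ N·m.

τ ≈ 4.60×10⁻¹⁰ N·m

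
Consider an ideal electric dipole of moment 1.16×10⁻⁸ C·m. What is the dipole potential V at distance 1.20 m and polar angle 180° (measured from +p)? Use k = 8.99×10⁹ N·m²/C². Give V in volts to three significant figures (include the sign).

The dipole potential is V = kp cosθ / r².
V = (8.99×10⁹)(1.16×10⁻⁸)·cos180° / (1.20)² = -72.42 V.

V ≈ -72.4 V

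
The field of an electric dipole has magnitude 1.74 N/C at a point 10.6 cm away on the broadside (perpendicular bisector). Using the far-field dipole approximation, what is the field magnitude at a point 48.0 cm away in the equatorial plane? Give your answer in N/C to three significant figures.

Dipole fields scale as 1/r³ in the far field; the geometry is the same at both points.
E₂ = E₁ · (r₁/r₂)³ = 1.74 · (10.6/48.0)³.
(r₁/r₂)³ = (0.2208)³ = 0.01077.
E₂ ≈ 0.01874 N/C.

E ≈ 0.0187 N/C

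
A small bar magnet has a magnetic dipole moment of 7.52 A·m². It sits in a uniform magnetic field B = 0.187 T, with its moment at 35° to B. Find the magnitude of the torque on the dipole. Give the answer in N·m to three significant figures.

τ ≈ 0.807 N·m

Torque on a magnetic dipole: τ = mB sinθ.
τ = (7.52)(0.187)·sin35° = 0.8066 N·m.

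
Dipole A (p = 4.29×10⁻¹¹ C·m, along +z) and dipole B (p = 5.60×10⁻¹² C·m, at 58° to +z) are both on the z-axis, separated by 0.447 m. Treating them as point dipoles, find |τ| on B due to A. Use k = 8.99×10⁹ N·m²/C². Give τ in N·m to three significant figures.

τ ≈ 4.10×10⁻¹¹ N·m

The second dipole sits on the axis of the first, so the field there is axial: E₁ = 2kp₁/r³ along +z.
E₁ = 2(8.99×10⁹)(4.29×10⁻¹¹)/(0.447)³ = 8.636 N/C.
Torque on the second dipole: τ = p₂ E₁ sinθ.
τ = (5.60×10⁻¹²)(8.636)·sin58° = 4.101×10⁻¹¹ N·m.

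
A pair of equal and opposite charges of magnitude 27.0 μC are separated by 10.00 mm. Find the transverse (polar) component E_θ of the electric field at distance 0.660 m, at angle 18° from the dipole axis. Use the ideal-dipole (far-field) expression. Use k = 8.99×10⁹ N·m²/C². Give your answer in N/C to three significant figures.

E_θ ≈ 2610 N/C

Dipole moment p = qd = (2.70×10⁻⁵ C)(0.0100 m) = 2.70×10⁻⁷ C·m.
For a dipole, E_θ = (kp sinθ)/r³.
kp/r³ = (8.99×10⁹)(2.70×10⁻⁷)/(0.660)³ = 8443 N/C.
E_θ = 8443·sin18° = 2609 N/C.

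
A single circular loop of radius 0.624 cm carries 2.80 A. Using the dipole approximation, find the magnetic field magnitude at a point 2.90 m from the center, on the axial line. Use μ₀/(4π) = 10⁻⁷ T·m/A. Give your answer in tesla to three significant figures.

Magnetic moment m = IA = Iπa² = (2.80)·π·(0.00624)² = 3.425×10⁻⁴ A·m².
On axis B = (μ₀/4π)·2m/r³.
B = 2·(10⁻⁷)·(3.425×10⁻⁴) / (2.90)³ = 2.809×10⁻¹² T.

B ≈ 2.81×10⁻¹² T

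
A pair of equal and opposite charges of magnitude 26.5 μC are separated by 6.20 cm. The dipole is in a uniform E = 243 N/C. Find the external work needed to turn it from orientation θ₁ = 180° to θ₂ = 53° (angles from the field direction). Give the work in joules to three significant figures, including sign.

Dipole moment p = qd = (2.65×10⁻⁵ C)(0.0620 m) = 1.643×10⁻⁶ C·m.
W_ext = ΔU = U(θ₂) − U(θ₁) = −pE cosθ₂ − (−pE cosθ₁) = pE(cosθ₁ − cosθ₂).
W = (1.643×10⁻⁶)(243)·(cos180° − cos53°) = (3.992×10⁻⁴)·(-1.6018) = -6.395×10⁻⁴ J.

W ≈ -6.40×10⁻⁴ J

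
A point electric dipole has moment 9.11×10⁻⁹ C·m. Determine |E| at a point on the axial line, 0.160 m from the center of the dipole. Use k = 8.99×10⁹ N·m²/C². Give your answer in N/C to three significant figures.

E ≈ 4.00×10⁴ N/C

On the dipole axis E = 2kp/r³.
E = 2·(8.99×10⁹)(9.11×10⁻⁹) / (0.160)³ = 3.999×10⁴ N/C.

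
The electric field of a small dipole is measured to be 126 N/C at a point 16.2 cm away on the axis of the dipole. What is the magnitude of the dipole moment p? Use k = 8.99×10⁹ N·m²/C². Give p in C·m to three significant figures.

On axis E = 2kp/r³, so p = Er³/(2k).
p = (126)·(0.162)³ / (2·8.99×10⁹) = 2.979×10⁻¹¹ C·m.

p ≈ 2.98×10⁻¹¹ C·m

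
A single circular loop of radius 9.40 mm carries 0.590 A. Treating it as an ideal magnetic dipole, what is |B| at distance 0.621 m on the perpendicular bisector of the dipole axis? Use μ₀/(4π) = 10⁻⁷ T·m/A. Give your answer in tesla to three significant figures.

B ≈ 6.84×10⁻¹¹ T

Magnetic moment m = IA = Iπa² = (0.590)·π·(0.00940)² = 1.638×10⁻⁴ A·m².
In the equatorial plane B = (μ₀/4π)·m/r³ (half the axial value).
B = (10⁻⁷)·(1.638×10⁻⁴) / (0.621)³ = 6.840×10⁻¹¹ T.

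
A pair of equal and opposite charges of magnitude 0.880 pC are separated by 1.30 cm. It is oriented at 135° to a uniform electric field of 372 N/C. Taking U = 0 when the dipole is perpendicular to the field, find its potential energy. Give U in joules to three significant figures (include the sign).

U ≈ 3.01×10⁻¹² J

Dipole moment p = qd = (8.80×10⁻¹³ C)(0.0130 m) = 1.144×10⁻¹⁴ C·m.
U = −p·E = −pE cosθ.
U = −(1.144×10⁻¹⁴)(372)·cos135° = 3.009×10⁻¹² J.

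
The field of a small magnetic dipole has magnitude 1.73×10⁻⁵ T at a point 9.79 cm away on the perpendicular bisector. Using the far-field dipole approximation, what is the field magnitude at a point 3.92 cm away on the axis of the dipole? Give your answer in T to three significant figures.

Dipole fields scale as 1/r³ in the far field.
The axial field is twice the equatorial field at the same r, so the geometry factor is 2/1.
B₂ = B₁ · (2/1) · (r₁/r₂)³ = 1.73×10⁻⁵ · 2 · (9.79/3.92)³.
(r₁/r₂)³ = (2.497)³ = 15.58.
B₂ ≈ 5.390×10⁻⁴ T.

B ≈ 5.39×10⁻⁴ T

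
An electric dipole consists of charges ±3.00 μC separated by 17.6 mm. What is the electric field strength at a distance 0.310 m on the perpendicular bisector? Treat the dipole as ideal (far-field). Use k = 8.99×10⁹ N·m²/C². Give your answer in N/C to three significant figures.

Dipole moment p = qd = (3.00×10⁻⁶ C)(0.0176 m) = 5.28×10⁻⁸ C·m.
On the perpendicular bisector E = kp/r³ (half the axial value at the same distance).
E = (8.99×10⁹)(5.28×10⁻⁸) / (0.310)³ = 1.593×10⁴ N/C.

E ≈ 1.59×10⁴ N/C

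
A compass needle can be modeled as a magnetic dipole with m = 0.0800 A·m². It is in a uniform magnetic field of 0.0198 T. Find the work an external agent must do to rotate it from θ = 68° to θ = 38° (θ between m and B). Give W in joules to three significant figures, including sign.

W_ext = ΔU = −mB cosθ₂ + mB cosθ₁ = mB(cosθ₁ − cosθ₂).
W = (0.0800)(0.0198)·(cos68° − cos38°) = (0.001584)·(-0.4134) = -6.548×10⁻⁴ J.

W ≈ -6.55×10⁻⁴ J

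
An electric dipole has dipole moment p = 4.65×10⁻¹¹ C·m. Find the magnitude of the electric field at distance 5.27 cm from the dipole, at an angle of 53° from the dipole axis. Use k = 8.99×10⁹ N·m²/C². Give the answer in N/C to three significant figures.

E ≈ 4130 N/C

At angle θ the dipole field magnitude is E = (kp/r³)·√(1 + 3cos²θ).
kp/r³ = (8.99×10⁹)(4.65×10⁻¹¹) / (0.0527)³ = 2856 N/C.
√(1 + 3cos²53°) = √(1 + 3·0.3622) = √2.0865 ≈ 1.4445.
E ≈ 2856 × 1.444 = 4126 N/C.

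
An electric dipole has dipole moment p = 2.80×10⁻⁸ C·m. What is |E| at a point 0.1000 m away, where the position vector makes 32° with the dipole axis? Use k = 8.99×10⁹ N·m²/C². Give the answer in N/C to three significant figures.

E ≈ 4.47×10⁵ N/C

At angle θ the dipole field magnitude is E = (kp/r³)·√(1 + 3cos²θ).
kp/r³ = (8.99×10⁹)(2.80×10⁻⁸) / (0.100)³ = 2.517×10⁵ N/C.
√(1 + 3cos²32°) = √(1 + 3·0.7192) = √3.1576 ≈ 1.7770.
E ≈ 2.517×10⁵ × 1.777 = 4.473×10⁵ N/C.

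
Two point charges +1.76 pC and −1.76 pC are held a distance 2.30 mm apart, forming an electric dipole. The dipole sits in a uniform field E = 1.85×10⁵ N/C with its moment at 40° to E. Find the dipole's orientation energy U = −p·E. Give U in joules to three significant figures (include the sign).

U ≈ -5.74×10⁻¹⁰ J

Dipole moment p = qd = (1.76×10⁻¹² C)(0.00230 m) = 4.048×10⁻¹⁵ C·m.
U = −p·E = −pE cosθ.
U = −(4.048×10⁻¹⁵)(1.85×10⁵)·cos40° = -5.737×10⁻¹⁰ J.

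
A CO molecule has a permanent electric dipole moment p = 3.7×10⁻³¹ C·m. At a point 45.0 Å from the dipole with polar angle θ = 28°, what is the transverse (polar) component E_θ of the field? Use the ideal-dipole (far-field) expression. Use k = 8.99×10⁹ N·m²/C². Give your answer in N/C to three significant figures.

For a dipole, E_θ = (kp sinθ)/r³.
kp/r³ = (8.99×10⁹)(3.70×10⁻³¹)/(4.50×10⁻⁹)³ = 3.650×10⁴ N/C.
E_θ = 3.650×10⁴·sin28° = 1.714×10⁴ N/C.

E_θ ≈ 1.71×10⁴ N/C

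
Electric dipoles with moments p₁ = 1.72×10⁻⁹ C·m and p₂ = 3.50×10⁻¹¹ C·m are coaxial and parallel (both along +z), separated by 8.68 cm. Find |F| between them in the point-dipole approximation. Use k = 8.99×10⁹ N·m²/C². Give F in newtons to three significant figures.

F ≈ 5.72×10⁻⁵ N

On-axis field of dipole 1 at distance r: E = 2kp₁/r³. Force on dipole 2 is F = p₂·dE/dr (gradient along axis).
dE/dr = −6kp₁/r⁴, so |F| = 6kp₁p₂/r⁴ (attractive for aligned moments).
F = 6(8.99×10⁹)(1.72×10⁻⁹)(3.50×10⁻¹¹)/(0.0868)⁴ = 5.720×10⁻⁵ N.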